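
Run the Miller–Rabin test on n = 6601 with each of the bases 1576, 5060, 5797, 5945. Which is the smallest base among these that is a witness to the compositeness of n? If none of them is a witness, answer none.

5060

n − 1 = 6600 = 2^3 · 825, so s = 3 and d = 825.
Base 1576: x_0 = 1576^825 mod 6601 = 1. x_0 = 1, so 1576 is not a witness.
Base 5060: x_0 = 5060^825 mod 6601 = 5221. x_0 is neither 1 nor 6600, so continue squaring. x_1 = 5221^2 mod 6601 = 3312. x_2 = 3312^2 mod 6601 = 5083. Reached i = s−1 = 2 without hitting −1: 5060 is a Miller–Rabin witness and 6601 is composite.
Base 5797: x_0 = 5797^825 mod 6601 = 1. x_0 = 1, so 5797 is not a witness.
Base 5945: x_0 = 5945^825 mod 6601 = 3403. x_0 is neither 1 nor 6600, so continue squaring. x_1 = 3403^2 mod 6601 = 2255. x_2 = 2255^2 mod 6601 = 2255. Reached i = s−1 = 2 without hitting −1: 5945 is a Miller–Rabin witness and 6601 is composite.
The smallest witness among the given bases is 5060.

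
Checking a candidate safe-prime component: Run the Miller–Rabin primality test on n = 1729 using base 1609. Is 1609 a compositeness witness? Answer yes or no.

no

n − 1 = 1728 = 2^6 · 27, so s = 6 and d = 27.
By repeated squaring, 1609^27 ≡ 1728 (mod 1729).
x_0 = 1609^27 mod 1729 = 1728.
x_0 = 1728 ≡ −1, so 1609 is not a witness.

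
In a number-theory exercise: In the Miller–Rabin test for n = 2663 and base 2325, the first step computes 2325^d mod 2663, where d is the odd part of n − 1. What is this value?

n − 1 = 2662 = 2^1 · 1331, so s = 1 and d = 1331.
2325^1331 mod 2663 = 2662.

2662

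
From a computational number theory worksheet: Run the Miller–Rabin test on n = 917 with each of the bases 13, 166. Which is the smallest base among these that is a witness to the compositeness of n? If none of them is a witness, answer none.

n − 1 = 916 = 2^2 · 229, so s = 2 and d = 229.
Base 13: x_0 = 13^229 mod 917 = 811. x_0 is neither 1 nor 916, so continue squaring. x_1 = 811^2 mod 917 = 232. Reached i = s−1 = 1 without hitting −1: 13 is a Miller–Rabin witness and 917 is composite.
Base 166: x_0 = 166^229 mod 917 = 537. x_0 is neither 1 nor 916, so continue squaring. x_1 = 537^2 mod 917 = 431. Reached i = s−1 = 1 without hitting −1: 166 is a Miller–Rabin witness and 917 is composite.
The smallest witness among the given bases is 13.

13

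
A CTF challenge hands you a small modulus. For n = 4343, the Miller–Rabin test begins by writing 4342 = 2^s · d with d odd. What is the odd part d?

2171

Halving: 4342 → 2171; 2171 is odd.
So 4342 = 2^1 · 2171.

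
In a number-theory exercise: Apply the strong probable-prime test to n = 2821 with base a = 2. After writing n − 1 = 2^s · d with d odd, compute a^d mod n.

2605

n − 1 = 2820 = 2^2 · 705, so s = 2 and d = 705.
2^705 mod 2821 = 2605.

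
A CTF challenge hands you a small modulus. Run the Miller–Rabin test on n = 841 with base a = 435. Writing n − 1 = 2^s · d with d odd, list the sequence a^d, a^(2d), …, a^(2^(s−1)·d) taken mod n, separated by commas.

0, 0, 0

n − 1 = 840 = 2^3 · 105, so s = 3 and d = 105.
x_0 = 435^105 mod 841 = 0.
x_1 = 0^2 mod 841 = 0.
x_2 = 0^2 mod 841 = 0.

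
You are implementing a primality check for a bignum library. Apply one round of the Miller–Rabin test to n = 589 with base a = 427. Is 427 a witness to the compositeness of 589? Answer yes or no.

n − 1 = 588 = 2^2 · 147, so s = 2 and d = 147.
x_0 = 427^147 mod 589 = 387.
x_0 is neither 1 nor 588, so continue squaring.
x_1 = 387^2 mod 589 = 163.
Reached i = s−1 = 1 without hitting −1: 427 is a Miller–Rabin witness and 589 is composite.

yes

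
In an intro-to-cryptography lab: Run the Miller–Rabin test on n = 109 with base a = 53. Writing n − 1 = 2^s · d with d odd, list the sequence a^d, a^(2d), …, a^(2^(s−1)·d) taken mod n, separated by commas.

n − 1 = 108 = 2^2 · 27, so s = 2 and d = 27.
x_0 = 53^27 mod 109 = 33.
x_1 = 33^2 mod 109 = 108.

33, 108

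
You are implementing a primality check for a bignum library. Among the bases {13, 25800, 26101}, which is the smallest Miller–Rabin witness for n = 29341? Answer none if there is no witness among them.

n − 1 = 29340 = 2^2 · 7335, so s = 2 and d = 7335.
Base 13: x_0 = 13^7335 mod 29341 = 8541. x_0 is neither 1 nor 29340, so continue squaring. x_1 = 8541^2 mod 29341 = 6955. Reached i = s−1 = 1 without hitting −1: 13 is a Miller–Rabin witness and 29341 is composite.
Base 25800: x_0 = 25800^7335 mod 29341 = 4698. x_0 is neither 1 nor 29340, so continue squaring. x_1 = 4698^2 mod 29341 = 6772. Reached i = s−1 = 1 without hitting −1: 25800 is a Miller–Rabin witness and 29341 is composite.
Base 26101: x_0 = 26101^7335 mod 29341 = 3405. x_0 is neither 1 nor 29340, so continue squaring. x_1 = 3405^2 mod 29341 = 4330. Reached i = s−1 = 1 without hitting −1: 26101 is a Miller–Rabin witness and 29341 is composite.
The smallest witness among the given bases is 13.

13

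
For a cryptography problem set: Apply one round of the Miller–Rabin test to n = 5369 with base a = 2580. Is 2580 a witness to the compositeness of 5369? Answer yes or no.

n − 1 = 5368 = 2^3 · 671, so s = 3 and d = 671.
By repeated squaring, 2580^671 ≡ 1311 (mod 5369).
x_0 = 2580^671 mod 5369 = 1311.
x_0 is neither 1 nor 5368, so continue squaring.
x_1 = 1311^2 mod 5369 = 641.
x_2 = 641^2 mod 5369 = 2837.
Reached i = s−1 = 2 without hitting −1: 2580 is a Miller–Rabin witness and 5369 is composite.

yes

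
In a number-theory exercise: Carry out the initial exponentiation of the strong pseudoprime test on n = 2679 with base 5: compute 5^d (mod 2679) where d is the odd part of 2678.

1574

n − 1 = 2678 = 2^1 · 1339, so s = 1 and d = 1339.
Repeated squaring mod 2679: 5^1 ≡ 5, 5^2 ≡ 25, 5^4 ≡ 625, 5^8 ≡ 2170, 5^16 ≡ 1897, 5^32 ≡ 712, 5^64 ≡ 613, 5^128 ≡ 709, 5^256 ≡ 1708, 5^512 ≡ 2512, 5^1024 ≡ 1099.
1339 = 1024 + 256 + 32 + 16 + 8 + 2 + 1, so 5^1339 ≡ 1099·1708·712·1897·2170·25·5 ≡ 1574 (mod 2679).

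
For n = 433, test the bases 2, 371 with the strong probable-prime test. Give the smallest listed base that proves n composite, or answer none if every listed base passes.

none

n − 1 = 432 = 2^4 · 27, so s = 4 and d = 27.
Base 2: x_0 = 2^27 mod 433 = 285. x_0 is neither 1 nor 432, so continue squaring. x_1 = 285^2 mod 433 = 254. x_2 = 254^2 mod 433 = 432. x_2 ≡ −1, so 2 is not a witness.
Base 371: x_0 = 371^27 mod 433 = 183. x_0 is neither 1 nor 432, so continue squaring. x_1 = 183^2 mod 433 = 148. x_2 = 148^2 mod 433 = 254. x_3 = 254^2 mod 433 = 432. x_3 ≡ −1, so 371 is not a witness.
No listed base is a witness for 433.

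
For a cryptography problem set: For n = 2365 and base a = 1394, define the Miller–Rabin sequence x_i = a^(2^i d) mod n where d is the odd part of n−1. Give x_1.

n − 1 = 2364 = 2^2 · 591, so s = 2 and d = 591.
x_0 = 1394^591 mod 2365 = 844.
x_1 = 844^2 mod 2365 = 471.

471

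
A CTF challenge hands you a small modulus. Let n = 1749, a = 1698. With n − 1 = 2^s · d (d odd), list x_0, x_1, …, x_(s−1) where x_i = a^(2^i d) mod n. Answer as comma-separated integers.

n − 1 = 1748 = 2^2 · 437, so s = 2 and d = 437.
x_0 = 1698^437 mod 1749 = 1479.
x_1 = 1479^2 mod 1749 = 1191.

1479, 1191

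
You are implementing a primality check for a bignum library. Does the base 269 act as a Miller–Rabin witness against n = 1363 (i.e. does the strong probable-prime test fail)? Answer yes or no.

yes

n − 1 = 1362 = 2^1 · 681, so s = 1 and d = 681.
x_0 = 269^681 mod 1363 = 769.
x_0 ∉ {1, 1362} and s = 1, so 269 is a Miller–Rabin witness and 1363 is composite.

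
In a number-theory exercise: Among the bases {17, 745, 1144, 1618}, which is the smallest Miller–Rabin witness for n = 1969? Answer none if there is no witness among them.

17

n − 1 = 1968 = 2^4 · 123, so s = 4 and d = 123.
Base 17: x_0 = 17^123 mod 1969 = 1338. x_0 is neither 1 nor 1968, so continue squaring. x_1 = 1338^2 mod 1969 = 423. x_2 = 423^2 mod 1969 = 1719. x_3 = 1719^2 mod 1969 = 1461. Reached i = s−1 = 3 without hitting −1: 17 is a Miller–Rabin witness and 1969 is composite.
Base 745: x_0 = 745^123 mod 1969 = 1304. x_0 is neither 1 nor 1968, so continue squaring. x_1 = 1304^2 mod 1969 = 1169. x_2 = 1169^2 mod 1969 = 75. x_3 = 75^2 mod 1969 = 1687. Reached i = s−1 = 3 without hitting −1: 745 is a Miller–Rabin witness and 1969 is composite.
Base 1144: x_0 = 1144^123 mod 1969 = 1441. x_0 is neither 1 nor 1968, so continue squaring. x_1 = 1441^2 mod 1969 = 1155. x_2 = 1155^2 mod 1969 = 1012. x_3 = 1012^2 mod 1969 = 264. Reached i = s−1 = 3 without hitting −1: 1144 is a Miller–Rabin witness and 1969 is composite.
Base 1618: x_0 = 1618^123 mod 1969 = 1761. x_0 is neither 1 nor 1968, so continue squaring. x_1 = 1761^2 mod 1969 = 1915. x_2 = 1915^2 mod 1969 = 947. x_3 = 947^2 mod 1969 = 914. Reached i = s−1 = 3 without hitting −1: 1618 is a Miller–Rabin witness and 1969 is composite.
The smallest witness among the given bases is 17.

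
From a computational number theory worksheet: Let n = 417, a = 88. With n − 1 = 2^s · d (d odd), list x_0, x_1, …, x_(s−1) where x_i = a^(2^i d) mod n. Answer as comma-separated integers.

19, 361, 217, 385, 190

n − 1 = 416 = 2^5 · 13, so s = 5 and d = 13.
x_0 = 88^13 mod 417 = 19.
x_1 = 19^2 mod 417 = 361.
x_2 = 361^2 mod 417 = 217.
x_3 = 217^2 mod 417 = 385.
x_4 = 385^2 mod 417 = 190.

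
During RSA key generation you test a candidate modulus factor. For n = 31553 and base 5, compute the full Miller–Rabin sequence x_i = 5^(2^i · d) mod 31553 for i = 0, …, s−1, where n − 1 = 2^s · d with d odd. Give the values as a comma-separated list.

23949, 15720, 26857, 28422, 21731, 14163

n − 1 = 31552 = 2^6 · 493, so s = 6 and d = 493.
x_0 = 5^493 mod 31553 = 23949.
x_1 = 23949^2 mod 31553 = 15720.
x_2 = 15720^2 mod 31553 = 26857.
x_3 = 26857^2 mod 31553 = 28422.
x_4 = 28422^2 mod 31553 = 21731.
x_5 = 21731^2 mod 31553 = 14163.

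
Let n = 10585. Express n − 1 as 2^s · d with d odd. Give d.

Halving: 10584 → 5292 → 2646 → 1323; 1323 is odd.
So 10584 = 2^3 · 1323.

1323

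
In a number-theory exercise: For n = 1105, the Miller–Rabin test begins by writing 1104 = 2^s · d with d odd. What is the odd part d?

69

Halving: 1104 → 552 → 276 → 138 → 69; 69 is odd.
So 1104 = 2^4 · 69.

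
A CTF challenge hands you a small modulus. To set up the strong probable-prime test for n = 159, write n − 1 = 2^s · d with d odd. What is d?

79

Halving: 158 → 79; 79 is odd.
So 158 = 2^1 · 79.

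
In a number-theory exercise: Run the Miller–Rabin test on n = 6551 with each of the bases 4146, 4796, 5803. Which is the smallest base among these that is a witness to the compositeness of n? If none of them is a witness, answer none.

n − 1 = 6550 = 2^1 · 3275, so s = 1 and d = 3275.
Base 4146: x_0 = 4146^3275 mod 6551 = 1. x_0 = 1, so 4146 is not a witness.
Base 4796: x_0 = 4796^3275 mod 6551 = 6550. x_0 = 6550 ≡ −1, so 4796 is not a witness.
Base 5803: x_0 = 5803^3275 mod 6551 = 1. x_0 = 1, so 5803 is not a witness.
No listed base is a witness for 6551.

none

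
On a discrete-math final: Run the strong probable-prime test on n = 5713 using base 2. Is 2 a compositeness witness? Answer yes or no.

n − 1 = 5712 = 2^4 · 357, so s = 4 and d = 357.
x_0 = 2^357 mod 5713 = 4599.
x_0 is neither 1 nor 5712, so continue squaring.
x_1 = 4599^2 mod 5713 = 1275.
x_2 = 1275^2 mod 5713 = 3133.
x_3 = 3133^2 mod 5713 = 755.
Reached i = s−1 = 3 without hitting −1: 2 is a Miller–Rabin witness and 5713 is composite.

yes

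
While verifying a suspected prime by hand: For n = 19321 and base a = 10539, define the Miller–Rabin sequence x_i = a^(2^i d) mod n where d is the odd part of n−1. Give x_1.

n − 1 = 19320 = 2^3 · 2415, so s = 3 and d = 2415.
x_0 = 10539^2415 mod 19321 = 9451.
x_1 = 9451^2 mod 19321 = 418.

418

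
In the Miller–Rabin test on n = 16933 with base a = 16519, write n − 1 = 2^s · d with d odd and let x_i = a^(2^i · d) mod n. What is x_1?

n − 1 = 16932 = 2^2 · 4233, so s = 2 and d = 4233.
x_0 = 16519^4233 mod 16933 = 8259.
x_1 = 8259^2 mod 16933 = 4957.

4957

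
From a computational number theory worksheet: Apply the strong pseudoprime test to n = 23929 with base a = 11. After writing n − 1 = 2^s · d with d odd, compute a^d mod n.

23928

n − 1 = 23928 = 2^3 · 2991, so s = 3 and d = 2991.
Repeated squaring mod 23929: 11^1 ≡ 11, 11^2 ≡ 121, 11^4 ≡ 14641, 11^8 ≡ 2899, 11^16 ≡ 5122, 11^32 ≡ 8700, 11^64 ≡ 2573, 11^128 ≡ 15925, 11^256 ≡ 6083, 11^512 ≡ 8655, 11^1024 ≡ 11255, 11^2048 ≡ 18828.
2991 = 2048 + 512 + 256 + 128 + 32 + 8 + 4 + 2 + 1, so 11^2991 ≡ 18828·8655·6083·15925·8700·2899·14641·121·11 ≡ 23928 (mod 23929).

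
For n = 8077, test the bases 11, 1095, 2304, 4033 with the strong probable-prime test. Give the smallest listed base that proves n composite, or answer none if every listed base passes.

11

n − 1 = 8076 = 2^2 · 2019, so s = 2 and d = 2019.
Base 11: x_0 = 11^2019 mod 8077 = 518. x_0 is neither 1 nor 8076, so continue squaring. x_1 = 518^2 mod 8077 = 1783. Reached i = s−1 = 1 without hitting −1: 11 is a Miller–Rabin witness and 8077 is composite.
Base 1095: x_0 = 1095^2019 mod 8077 = 5190. x_0 is neither 1 nor 8076, so continue squaring. x_1 = 5190^2 mod 8077 = 7382. Reached i = s−1 = 1 without hitting −1: 1095 is a Miller–Rabin witness and 8077 is composite.
Base 2304: x_0 = 2304^2019 mod 8077 = 4546. x_0 is neither 1 nor 8076, so continue squaring. x_1 = 4546^2 mod 8077 = 5150. Reached i = s−1 = 1 without hitting −1: 2304 is a Miller–Rabin witness and 8077 is composite.
Base 4033: x_0 = 4033^2019 mod 8077 = 7492. x_0 is neither 1 nor 8076, so continue squaring. x_1 = 7492^2 mod 8077 = 2991. Reached i = s−1 = 1 without hitting −1: 4033 is a Miller–Rabin witness and 8077 is composite.
The smallest witness among the given bases is 11.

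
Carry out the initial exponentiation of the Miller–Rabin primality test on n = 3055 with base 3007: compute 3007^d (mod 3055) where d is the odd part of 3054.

n − 1 = 3054 = 2^1 · 1527, so s = 1 and d = 1527.
Repeated squaring mod 3055: 3007^1 ≡ 3007, 3007^2 ≡ 2304, 3007^4 ≡ 1881, 3007^8 ≡ 471, 3007^16 ≡ 1881, 3007^32 ≡ 471, 3007^64 ≡ 1881, 3007^128 ≡ 471, 3007^256 ≡ 1881, 3007^512 ≡ 471, 3007^1024 ≡ 1881.
1527 = 1024 + 256 + 128 + 64 + 32 + 16 + 4 + 2 + 1, so 3007^1527 ≡ 1881·1881·471·1881·471·1881·1881·2304·3007 ≡ 2443 (mod 3055).

2443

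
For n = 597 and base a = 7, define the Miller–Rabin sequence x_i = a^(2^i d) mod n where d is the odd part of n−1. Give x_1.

7

n − 1 = 596 = 2^2 · 149, so s = 2 and d = 149.
x_0 = 7^149 mod 597 = 112.
x_1 = 112^2 mod 597 = 7.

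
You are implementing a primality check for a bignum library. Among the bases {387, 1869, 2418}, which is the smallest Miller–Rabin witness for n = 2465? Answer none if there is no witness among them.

n − 1 = 2464 = 2^5 · 77, so s = 5 and d = 77.
Base 387: x_0 = 387^77 mod 2465 = 302. x_0 is neither 1 nor 2464, so continue squaring. x_1 = 302^2 mod 2465 = 2464. x_1 ≡ −1, so 387 is not a witness.
Base 1869: x_0 = 1869^77 mod 2465 = 2464. x_0 = 2464 ≡ −1, so 1869 is not a witness.
Base 2418: x_0 = 2418^77 mod 2465 = 2163. x_0 is neither 1 nor 2464, so continue squaring. x_1 = 2163^2 mod 2465 = 2464. x_1 ≡ −1, so 2418 is not a witness.
No listed base is a witness for 2465.

none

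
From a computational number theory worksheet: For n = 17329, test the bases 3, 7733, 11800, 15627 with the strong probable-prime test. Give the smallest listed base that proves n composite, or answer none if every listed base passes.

3

n − 1 = 17328 = 2^4 · 1083, so s = 4 and d = 1083.
Base 3: x_0 = 3^1083 mod 17329 = 13326. x_0 is neither 1 nor 17328, so continue squaring. x_1 = 13326^2 mod 17329 = 12013. x_2 = 12013^2 mod 17329 = 13586. x_3 = 13586^2 mod 17329 = 8217. Reached i = s−1 = 3 without hitting −1: 3 is a Miller–Rabin witness and 17329 is composite.
Base 7733: x_0 = 7733^1083 mod 17329 = 1721. x_0 is neither 1 nor 17328, so continue squaring. x_1 = 1721^2 mod 17329 = 15911. x_2 = 15911^2 mod 17329 = 560. x_3 = 560^2 mod 17329 = 1678. Reached i = s−1 = 3 without hitting −1: 7733 is a Miller–Rabin witness and 17329 is composite.
Base 11800: x_0 = 11800^1083 mod 17329 = 16680. x_0 is neither 1 nor 17328, so continue squaring. x_1 = 16680^2 mod 17329 = 5305. x_2 = 5305^2 mod 17329 = 729. x_3 = 729^2 mod 17329 = 11571. Reached i = s−1 = 3 without hitting −1: 11800 is a Miller–Rabin witness and 17329 is composite.
Base 15627: x_0 = 15627^1083 mod 17329 = 13326. x_0 is neither 1 nor 17328, so continue squaring. x_1 = 13326^2 mod 17329 = 12013. x_2 = 12013^2 mod 17329 = 13586. x_3 = 13586^2 mod 17329 = 8217. Reached i = s−1 = 3 without hitting −1: 15627 is a Miller–Rabin witness and 17329 is composite.
The smallest witness among the given bases is 3.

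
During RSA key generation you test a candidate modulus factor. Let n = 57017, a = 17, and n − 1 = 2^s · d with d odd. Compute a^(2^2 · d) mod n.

n − 1 = 57016 = 2^3 · 7127, so s = 3 and d = 7127.
x_0 = 17^7127 mod 57017 = 3354.
x_1 = 3354^2 mod 57017 = 16967.
x_2 = 16967^2 mod 57017 = 256.

256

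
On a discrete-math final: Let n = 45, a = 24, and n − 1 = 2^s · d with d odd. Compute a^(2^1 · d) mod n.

36

n − 1 = 44 = 2^2 · 11, so s = 2 and d = 11.
x_0 = 24^11 mod 45 = 9.
x_1 = 9^2 mod 45 = 36.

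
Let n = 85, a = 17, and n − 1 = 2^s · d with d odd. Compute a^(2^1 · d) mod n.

34

n − 1 = 84 = 2^2 · 21, so s = 2 and d = 21.
x_0 = 17^21 mod 85 = 17.
x_1 = 17^2 mod 85 = 34.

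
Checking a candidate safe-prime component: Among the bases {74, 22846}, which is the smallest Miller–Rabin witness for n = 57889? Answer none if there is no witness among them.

n − 1 = 57888 = 2^5 · 1809, so s = 5 and d = 1809.
Base 74: x_0 = 74^1809 mod 57889 = 1. x_0 = 1, so 74 is not a witness.
Base 22846: x_0 = 22846^1809 mod 57889 = 538. x_0 is neither 1 nor 57888, so continue squaring. x_1 = 538^2 mod 57889 = 57888. x_1 ≡ −1, so 22846 is not a witness.
No listed base is a witness for 57889.

none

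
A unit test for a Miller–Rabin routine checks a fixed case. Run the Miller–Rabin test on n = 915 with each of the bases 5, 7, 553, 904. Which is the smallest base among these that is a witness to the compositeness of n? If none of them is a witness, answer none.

5

n − 1 = 914 = 2^1 · 457, so s = 1 and d = 457.
Base 5: x_0 = 5^457 mod 915 = 350. x_0 ∉ {1, 914} and s = 1, so 5 is a Miller–Rabin witness and 915 is composite.
Base 7: x_0 = 7^457 mod 915 = 262. x_0 ∉ {1, 914} and s = 1, so 7 is a Miller–Rabin witness and 915 is composite.
Base 553: x_0 = 553^457 mod 915 = 463. x_0 ∉ {1, 914} and s = 1, so 553 is a Miller–Rabin witness and 915 is composite.
Base 904: x_0 = 904^457 mod 915 = 904. x_0 ∉ {1, 914} and s = 1, so 904 is a Miller–Rabin witness and 915 is composite.
The smallest witness among the given bases is 5.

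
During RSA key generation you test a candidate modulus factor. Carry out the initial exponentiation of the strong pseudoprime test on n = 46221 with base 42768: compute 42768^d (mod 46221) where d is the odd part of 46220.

2082

n − 1 = 46220 = 2^2 · 11555, so s = 2 and d = 11555.
42768^11555 mod 46221 = 2082.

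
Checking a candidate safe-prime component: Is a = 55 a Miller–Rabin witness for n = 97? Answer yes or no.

n − 1 = 96 = 2^5 · 3, so s = 5 and d = 3.
x_0 = 55^3 mod 97 = 20.
x_0 is neither 1 nor 96, so continue squaring.
x_1 = 20^2 mod 97 = 12.
x_2 = 12^2 mod 97 = 47.
x_3 = 47^2 mod 97 = 75.
x_4 = 75^2 mod 97 = 96.
x_4 ≡ −1, so 55 is not a witness.

no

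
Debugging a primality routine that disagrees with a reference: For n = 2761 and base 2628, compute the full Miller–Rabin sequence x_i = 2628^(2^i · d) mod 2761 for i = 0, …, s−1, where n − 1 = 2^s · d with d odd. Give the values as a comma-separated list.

2353, 804, 342

n − 1 = 2760 = 2^3 · 345, so s = 3 and d = 345.
x_0 = 2628^345 mod 2761 = 2353.
x_1 = 2353^2 mod 2761 = 804.
x_2 = 804^2 mod 2761 = 342.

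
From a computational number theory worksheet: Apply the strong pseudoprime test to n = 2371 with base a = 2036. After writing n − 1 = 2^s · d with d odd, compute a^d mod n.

n − 1 = 2370 = 2^1 · 1185, so s = 1 and d = 1185.
2036^1185 mod 2371 = 1.

1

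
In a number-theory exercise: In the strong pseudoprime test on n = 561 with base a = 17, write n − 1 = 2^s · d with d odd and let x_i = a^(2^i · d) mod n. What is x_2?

n − 1 = 560 = 2^4 · 35, so s = 4 and d = 35.
x_0 = 17^35 mod 561 = 527.
x_1 = 527^2 mod 561 = 34.
x_2 = 34^2 mod 561 = 34.

34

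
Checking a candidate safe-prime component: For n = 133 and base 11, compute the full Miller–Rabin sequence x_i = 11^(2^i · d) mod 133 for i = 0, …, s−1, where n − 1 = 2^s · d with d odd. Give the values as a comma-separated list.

1, 1

n − 1 = 132 = 2^2 · 33, so s = 2 and d = 33.
x_0 = 11^33 mod 133 = 1.
x_1 = 1^2 mod 133 = 1.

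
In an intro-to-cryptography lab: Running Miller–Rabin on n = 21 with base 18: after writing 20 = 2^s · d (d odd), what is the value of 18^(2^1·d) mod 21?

18

n − 1 = 20 = 2^2 · 5, so s = 2 and d = 5.
x_0 = 18^5 mod 21 = 9.
x_1 = 9^2 mod 21 = 18.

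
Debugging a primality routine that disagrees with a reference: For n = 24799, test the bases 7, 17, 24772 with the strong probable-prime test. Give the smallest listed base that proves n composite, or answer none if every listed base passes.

n − 1 = 24798 = 2^1 · 12399, so s = 1 and d = 12399.
Base 7: x_0 = 7^12399 mod 24799 = 1. x_0 = 1, so 7 is not a witness.
Base 17: x_0 = 17^12399 mod 24799 = 1. x_0 = 1, so 17 is not a witness.
Base 24772: x_0 = 24772^12399 mod 24799 = 1. x_0 = 1, so 24772 is not a witness.
No listed base is a witness for 24799.

none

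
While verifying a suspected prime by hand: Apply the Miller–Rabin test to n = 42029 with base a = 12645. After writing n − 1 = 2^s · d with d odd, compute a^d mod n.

40868

n − 1 = 42028 = 2^2 · 10507, so s = 2 and d = 10507.
By repeated squaring, 12645^10507 ≡ 40868 (mod 42029).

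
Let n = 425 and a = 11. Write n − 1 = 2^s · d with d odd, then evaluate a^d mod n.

n − 1 = 424 = 2^3 · 53, so s = 3 and d = 53.
11^53 mod 425 = 231.

231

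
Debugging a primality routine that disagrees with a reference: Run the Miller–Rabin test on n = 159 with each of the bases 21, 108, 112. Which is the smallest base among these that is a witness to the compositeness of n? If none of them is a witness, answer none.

n − 1 = 158 = 2^1 · 79, so s = 1 and d = 79.
Base 21: x_0 = 21^79 mod 159 = 138. x_0 ∉ {1, 158} and s = 1, so 21 is a Miller–Rabin witness and 159 is composite.
Base 108: x_0 = 108^79 mod 159 = 51. x_0 ∉ {1, 158} and s = 1, so 108 is a Miller–Rabin witness and 159 is composite.
Base 112: x_0 = 112^79 mod 159 = 112. x_0 ∉ {1, 158} and s = 1, so 112 is a Miller–Rabin witness and 159 is composite.
The smallest witness among the given bases is 21.

21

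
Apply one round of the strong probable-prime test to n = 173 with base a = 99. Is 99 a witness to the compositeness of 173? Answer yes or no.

n − 1 = 172 = 2^2 · 43, so s = 2 and d = 43.
x_0 = 99^43 mod 173 = 80.
x_0 is neither 1 nor 172, so continue squaring.
x_1 = 80^2 mod 173 = 172.
x_1 ≡ −1, so 99 is not a witness.

no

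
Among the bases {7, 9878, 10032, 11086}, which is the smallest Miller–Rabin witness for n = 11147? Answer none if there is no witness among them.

7

n − 1 = 11146 = 2^1 · 5573, so s = 1 and d = 5573.
Base 7: x_0 = 7^5573 mod 11147 = 3665. x_0 ∉ {1, 11146} and s = 1, so 7 is a Miller–Rabin witness and 11147 is composite.
Base 9878: x_0 = 9878^5573 mod 11147 = 9432. x_0 ∉ {1, 11146} and s = 1, so 9878 is a Miller–Rabin witness and 11147 is composite.
Base 10032: x_0 = 10032^5573 mod 11147 = 5891. x_0 ∉ {1, 11146} and s = 1, so 10032 is a Miller–Rabin witness and 11147 is composite.
Base 11086: x_0 = 11086^5573 mod 11147 = 4736. x_0 ∉ {1, 11146} and s = 1, so 11086 is a Miller–Rabin witness and 11147 is composite.
The smallest witness among the given bases is 7.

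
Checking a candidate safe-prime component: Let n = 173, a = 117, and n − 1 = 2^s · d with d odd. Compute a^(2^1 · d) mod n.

1

n − 1 = 172 = 2^2 · 43, so s = 2 and d = 43.
x_0 = 117^43 mod 173 = 1.
x_1 = 1^2 mod 173 = 1.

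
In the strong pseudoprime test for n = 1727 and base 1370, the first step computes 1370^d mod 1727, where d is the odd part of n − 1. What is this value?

n − 1 = 1726 = 2^1 · 863, so s = 1 and d = 863.
Repeated squaring mod 1727: 1370^1 ≡ 1370, 1370^2 ≡ 1378, 1370^4 ≡ 911, 1370^8 ≡ 961, 1370^16 ≡ 1303, 1370^32 ≡ 168, 1370^64 ≡ 592, 1370^128 ≡ 1610, 1370^256 ≡ 1600, 1370^512 ≡ 586.
863 = 512 + 256 + 64 + 16 + 8 + 4 + 2 + 1, so 1370^863 ≡ 586·1600·592·1303·961·911·1378·1370 ≡ 865 (mod 1727).

865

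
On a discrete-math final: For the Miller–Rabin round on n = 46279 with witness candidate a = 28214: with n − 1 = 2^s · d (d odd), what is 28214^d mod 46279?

46278

n − 1 = 46278 = 2^1 · 23139, so s = 1 and d = 23139.
Repeated squaring mod 46279: 28214^1 ≡ 28214, 28214^2 ≡ 30996, 28214^4 ≡ 46255, 28214^8 ≡ 576, 28214^16 ≡ 7823, 28214^32 ≡ 18491, 28214^64 ≡ 7829, 28214^128 ≡ 19845, 28214^256 ≡ 36014, 28214^512 ≡ 39221, 28214^1024 ≡ 19160, 28214^2048 ≡ 20572, 28214^4096 ≡ 32008, 28214^8192 ≡ 33841, 28214^16384 ≡ 39426.
23139 = 16384 + 4096 + 2048 + 512 + 64 + 32 + 2 + 1, so 28214^23139 ≡ 39426·32008·20572·39221·7829·18491·30996·28214 ≡ 46278 (mod 46279).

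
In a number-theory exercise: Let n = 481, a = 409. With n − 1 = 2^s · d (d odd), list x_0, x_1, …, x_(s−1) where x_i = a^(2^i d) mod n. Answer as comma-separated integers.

60, 233, 417, 248, 417

n − 1 = 480 = 2^5 · 15, so s = 5 and d = 15.
x_0 = 409^15 mod 481 = 60.
x_1 = 60^2 mod 481 = 233.
x_2 = 233^2 mod 481 = 417.
x_3 = 417^2 mod 481 = 248.
x_4 = 248^2 mod 481 = 417.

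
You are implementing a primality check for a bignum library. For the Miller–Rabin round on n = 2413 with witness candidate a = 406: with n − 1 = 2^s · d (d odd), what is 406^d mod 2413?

n − 1 = 2412 = 2^2 · 603, so s = 2 and d = 603.
406^603 mod 2413 = 2167.

2167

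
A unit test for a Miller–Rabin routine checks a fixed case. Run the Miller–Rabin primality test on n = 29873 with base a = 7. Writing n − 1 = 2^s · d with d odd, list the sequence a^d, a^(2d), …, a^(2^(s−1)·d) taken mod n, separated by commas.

10910, 14068, 29872, 1

n − 1 = 29872 = 2^4 · 1867, so s = 4 and d = 1867.
x_0 = 7^1867 mod 29873 = 10910.
x_1 = 10910^2 mod 29873 = 14068.
x_2 = 14068^2 mod 29873 = 29872.
x_3 = 29872^2 mod 29873 = 1.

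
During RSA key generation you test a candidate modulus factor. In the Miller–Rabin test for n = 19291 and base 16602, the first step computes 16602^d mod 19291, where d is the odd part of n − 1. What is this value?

12379

n − 1 = 19290 = 2^1 · 9645, so s = 1 and d = 9645.
16602^9645 mod 19291 = 12379.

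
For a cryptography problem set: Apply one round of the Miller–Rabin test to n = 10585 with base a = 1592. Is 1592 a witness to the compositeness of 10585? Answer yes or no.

yes

n − 1 = 10584 = 2^3 · 1323, so s = 3 and d = 1323.
x_0 = 1592^1323 mod 10585 = 5643.
x_0 is neither 1 nor 10584, so continue squaring.
x_1 = 5643^2 mod 10585 = 3769.
x_2 = 3769^2 mod 10585 = 291.
Reached i = s−1 = 2 without hitting −1: 1592 is a Miller–Rabin witness and 10585 is composite.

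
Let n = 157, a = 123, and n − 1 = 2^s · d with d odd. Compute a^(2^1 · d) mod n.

n − 1 = 156 = 2^2 · 39, so s = 2 and d = 39.
x_0 = 123^39 mod 157 = 28.
x_1 = 28^2 mod 157 = 156.

156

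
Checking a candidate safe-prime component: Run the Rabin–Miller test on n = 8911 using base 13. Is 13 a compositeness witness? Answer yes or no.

n − 1 = 8910 = 2^1 · 4455, so s = 1 and d = 4455.
x_0 = 13^4455 mod 8911 = 8910.
x_0 = 8910 ≡ −1, so 13 is not a witness.

no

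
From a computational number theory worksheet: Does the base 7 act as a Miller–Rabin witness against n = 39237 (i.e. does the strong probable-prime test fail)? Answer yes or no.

n − 1 = 39236 = 2^2 · 9809, so s = 2 and d = 9809.
x_0 = 7^9809 mod 39237 = 17971.
x_0 is neither 1 nor 39236, so continue squaring.
x_1 = 17971^2 mod 39237 = 36331.
Reached i = s−1 = 1 without hitting −1: 7 is a Miller–Rabin witness and 39237 is composite.

yes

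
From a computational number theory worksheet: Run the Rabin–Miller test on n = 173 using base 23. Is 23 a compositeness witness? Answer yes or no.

n − 1 = 172 = 2^2 · 43, so s = 2 and d = 43.
x_0 = 23^43 mod 173 = 1.
x_0 = 1, so 23 is not a witness.

no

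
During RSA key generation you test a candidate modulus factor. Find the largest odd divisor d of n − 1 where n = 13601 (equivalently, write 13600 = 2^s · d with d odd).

425

Halving: 13600 → 6800 → 3400 → 1700 → 850 → 425; 425 is odd.
So 13600 = 2^5 · 425.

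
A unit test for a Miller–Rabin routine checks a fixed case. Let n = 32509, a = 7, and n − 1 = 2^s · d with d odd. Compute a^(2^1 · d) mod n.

12123

n − 1 = 32508 = 2^2 · 8127, so s = 2 and d = 8127.
x_0 = 7^8127 mod 32509 = 552.
x_1 = 552^2 mod 32509 = 12123.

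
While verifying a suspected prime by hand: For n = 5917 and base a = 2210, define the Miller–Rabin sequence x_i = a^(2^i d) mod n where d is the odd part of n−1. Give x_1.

n − 1 = 5916 = 2^2 · 1479, so s = 2 and d = 1479.
Repeated squaring mod 5917: 2210^1 ≡ 2210, 2210^2 ≡ 2575, 2210^4 ≡ 3585, 2210^8 ≡ 501, 2210^16 ≡ 2487, 2210^32 ≡ 1904, 2210^64 ≡ 4012, 2210^128 ≡ 1904, 2210^256 ≡ 4012, 2210^512 ≡ 1904, 2210^1024 ≡ 4012.
1479 = 1024 + 256 + 128 + 64 + 4 + 2 + 1, so 2210^1479 ≡ 4012·4012·1904·4012·3585·2575·2210 ≡ 1524 (mod 5917).
x_0 = 1524.
x_1 = 1524^2 mod 5917 = 3112.

3112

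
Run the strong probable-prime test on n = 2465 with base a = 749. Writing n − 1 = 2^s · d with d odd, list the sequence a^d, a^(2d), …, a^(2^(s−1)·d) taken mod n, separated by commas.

494, 1, 1, 1, 1

n − 1 = 2464 = 2^5 · 77, so s = 5 and d = 77.
x_0 = 749^77 mod 2465 = 494.
x_1 = 494^2 mod 2465 = 1.
x_2 = 1^2 mod 2465 = 1.
x_3 = 1^2 mod 2465 = 1.
x_4 = 1^2 mod 2465 = 1.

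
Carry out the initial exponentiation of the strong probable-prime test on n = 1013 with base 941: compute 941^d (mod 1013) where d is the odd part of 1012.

968

n − 1 = 1012 = 2^2 · 253, so s = 2 and d = 253.
Repeated squaring mod 1013: 941^1 ≡ 941, 941^2 ≡ 119, 941^4 ≡ 992, 941^8 ≡ 441, 941^16 ≡ 998, 941^32 ≡ 225, 941^64 ≡ 988, 941^128 ≡ 625.
253 = 128 + 64 + 32 + 16 + 8 + 4 + 1, so 941^253 ≡ 625·988·225·998·441·992·941 ≡ 968 (mod 1013).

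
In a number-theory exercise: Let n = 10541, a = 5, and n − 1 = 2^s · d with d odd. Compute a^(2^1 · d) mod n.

203

n − 1 = 10540 = 2^2 · 2635, so s = 2 and d = 2635.
Repeated squaring mod 10541: 5^1 ≡ 5, 5^2 ≡ 25, 5^4 ≡ 625, 5^8 ≡ 608, 5^16 ≡ 729, 5^32 ≡ 4391, 5^64 ≡ 1392, 5^128 ≡ 8661, 5^256 ≡ 3165, 5^512 ≡ 3275, 5^1024 ≡ 5428, 5^2048 ≡ 1089.
2635 = 2048 + 512 + 64 + 8 + 2 + 1, so 5^2635 ≡ 1089·3275·1392·608·25·5 ≡ 802 (mod 10541).
x_0 = 802.
x_1 = 802^2 mod 10541 = 203.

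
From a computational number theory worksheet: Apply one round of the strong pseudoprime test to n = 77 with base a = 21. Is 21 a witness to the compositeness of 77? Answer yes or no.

n − 1 = 76 = 2^2 · 19, so s = 2 and d = 19.
Repeated squaring mod 77: 21^1 ≡ 21, 21^2 ≡ 56, 21^4 ≡ 56, 21^8 ≡ 56, 21^16 ≡ 56.
19 = 16 + 2 + 1, so 21^19 ≡ 56·56·21 ≡ 21 (mod 77).
x_0 = 21^19 mod 77 = 21.
x_0 is neither 1 nor 76, so continue squaring.
x_1 = 21^2 mod 77 = 56.
Reached i = s−1 = 1 without hitting −1: 21 is a Miller–Rabin witness and 77 is composite.

yes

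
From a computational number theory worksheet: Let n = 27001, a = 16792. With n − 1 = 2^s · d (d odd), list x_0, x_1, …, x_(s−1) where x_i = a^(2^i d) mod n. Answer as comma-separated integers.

n − 1 = 27000 = 2^3 · 3375, so s = 3 and d = 3375.
x_0 = 16792^3375 mod 27001 = 18227.
x_1 = 18227^2 mod 27001 = 3225.
x_2 = 3225^2 mod 27001 = 5240.

18227, 3225, 5240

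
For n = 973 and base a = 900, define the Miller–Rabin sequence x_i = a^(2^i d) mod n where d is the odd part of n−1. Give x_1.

n − 1 = 972 = 2^2 · 243, so s = 2 and d = 243.
x_0 = 900^243 mod 973 = 729.
x_1 = 729^2 mod 973 = 183.

183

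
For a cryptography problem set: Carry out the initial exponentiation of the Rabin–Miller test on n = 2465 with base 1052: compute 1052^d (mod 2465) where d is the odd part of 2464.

n − 1 = 2464 = 2^5 · 77, so s = 5 and d = 77.
1052^77 mod 2465 = 2042.

2042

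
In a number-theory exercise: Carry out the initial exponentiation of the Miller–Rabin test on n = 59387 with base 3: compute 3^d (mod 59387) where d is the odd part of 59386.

n − 1 = 59386 = 2^1 · 29693, so s = 1 and d = 29693.
3^29693 mod 59387 = 1.

1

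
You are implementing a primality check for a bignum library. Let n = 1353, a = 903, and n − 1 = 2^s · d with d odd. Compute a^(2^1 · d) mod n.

903

n − 1 = 1352 = 2^3 · 169, so s = 3 and d = 169.
By repeated squaring, 903^169 ≡ 903 (mod 1353).
x_0 = 903.
x_1 = 903^2 mod 1353 = 903.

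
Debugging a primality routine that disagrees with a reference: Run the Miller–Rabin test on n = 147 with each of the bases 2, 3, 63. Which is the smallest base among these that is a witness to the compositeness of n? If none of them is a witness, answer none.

n − 1 = 146 = 2^1 · 73, so s = 1 and d = 73.
Base 2: x_0 = 2^73 mod 147 = 44. x_0 ∉ {1, 146} and s = 1, so 2 is a Miller–Rabin witness and 147 is composite.
Base 3: x_0 = 3^73 mod 147 = 45. x_0 ∉ {1, 146} and s = 1, so 3 is a Miller–Rabin witness and 147 is composite.
Base 63: x_0 = 63^73 mod 147 = 0. x_0 ∉ {1, 146} and s = 1, so 63 is a Miller–Rabin witness and 147 is composite.
The smallest witness among the given bases is 2.

2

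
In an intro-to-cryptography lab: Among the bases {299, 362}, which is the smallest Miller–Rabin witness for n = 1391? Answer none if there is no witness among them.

299

n − 1 = 1390 = 2^1 · 695, so s = 1 and d = 695.
Base 299: x_0 = 299^695 mod 1391 = 1313. x_0 ∉ {1, 1390} and s = 1, so 299 is a Miller–Rabin witness and 1391 is composite.
Base 362: x_0 = 362^695 mod 1391 = 383. x_0 ∉ {1, 1390} and s = 1, so 362 is a Miller–Rabin witness and 1391 is composite.
The smallest witness among the given bases is 299.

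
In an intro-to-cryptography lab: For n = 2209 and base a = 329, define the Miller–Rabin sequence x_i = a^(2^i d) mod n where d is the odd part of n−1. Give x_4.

0

n − 1 = 2208 = 2^5 · 69, so s = 5 and d = 69.
x_0 = 329^69 mod 2209 = 0.
x_1 = 0^2 mod 2209 = 0.
x_2 = 0^2 mod 2209 = 0.
x_3 = 0^2 mod 2209 = 0.
x_4 = 0^2 mod 2209 = 0.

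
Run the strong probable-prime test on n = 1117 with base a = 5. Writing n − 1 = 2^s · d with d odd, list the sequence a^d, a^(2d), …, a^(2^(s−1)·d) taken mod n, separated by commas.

n − 1 = 1116 = 2^2 · 279, so s = 2 and d = 279.
x_0 = 5^279 mod 1117 = 214.
x_1 = 214^2 mod 1117 = 1116.

214, 1116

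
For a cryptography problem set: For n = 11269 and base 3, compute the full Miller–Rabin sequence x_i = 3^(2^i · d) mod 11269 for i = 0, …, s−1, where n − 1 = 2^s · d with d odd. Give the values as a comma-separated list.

3503, 10337

n − 1 = 11268 = 2^2 · 2817, so s = 2 and d = 2817.
x_0 = 3^2817 mod 11269 = 3503.
x_1 = 3503^2 mod 11269 = 10337.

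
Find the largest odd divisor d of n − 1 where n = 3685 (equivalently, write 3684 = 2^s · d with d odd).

921

Halving: 3684 → 1842 → 921; 921 is odd.
So 3684 = 2^2 · 921.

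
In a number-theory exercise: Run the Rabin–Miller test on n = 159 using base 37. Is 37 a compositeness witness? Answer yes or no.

n − 1 = 158 = 2^1 · 79, so s = 1 and d = 79.
x_0 = 37^79 mod 159 = 37.
x_0 ∉ {1, 158} and s = 1, so 37 is a Miller–Rabin witness and 159 is composite.

yes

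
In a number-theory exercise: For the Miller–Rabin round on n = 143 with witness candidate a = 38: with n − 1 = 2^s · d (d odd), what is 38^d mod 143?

38

n − 1 = 142 = 2^1 · 71, so s = 1 and d = 71.
38^71 mod 143 = 38.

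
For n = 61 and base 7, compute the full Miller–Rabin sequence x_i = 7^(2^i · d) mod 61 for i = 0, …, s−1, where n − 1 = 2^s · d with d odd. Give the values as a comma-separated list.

11, 60

n − 1 = 60 = 2^2 · 15, so s = 2 and d = 15.
x_0 = 7^15 mod 61 = 11.
x_1 = 11^2 mod 61 = 60.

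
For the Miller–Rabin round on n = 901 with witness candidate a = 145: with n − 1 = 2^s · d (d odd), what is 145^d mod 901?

366

n − 1 = 900 = 2^2 · 225, so s = 2 and d = 225.
145^225 mod 901 = 366.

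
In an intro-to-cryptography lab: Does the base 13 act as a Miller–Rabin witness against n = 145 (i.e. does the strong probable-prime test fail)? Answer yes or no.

yes

n − 1 = 144 = 2^4 · 9, so s = 4 and d = 9.
x_0 = 13^9 mod 145 = 63.
x_0 is neither 1 nor 144, so continue squaring.
x_1 = 63^2 mod 145 = 54.
x_2 = 54^2 mod 145 = 16.
x_3 = 16^2 mod 145 = 111.
Reached i = s−1 = 3 without hitting −1: 13 is a Miller–Rabin witness and 145 is composite.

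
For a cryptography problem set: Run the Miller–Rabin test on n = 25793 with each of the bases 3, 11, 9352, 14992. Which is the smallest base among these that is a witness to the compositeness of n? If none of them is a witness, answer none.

n − 1 = 25792 = 2^6 · 403, so s = 6 and d = 403.
Base 3: x_0 = 3^403 mod 25793 = 5421. x_0 is neither 1 nor 25792, so continue squaring. x_1 = 5421^2 mod 25793 = 9014. x_2 = 9014^2 mod 25793 = 4246. x_3 = 4246^2 mod 25793 = 25002. x_4 = 25002^2 mod 25793 = 6649. x_5 = 6649^2 mod 25793 = 25792. x_5 ≡ −1, so 3 is not a witness.
Base 11: x_0 = 11^403 mod 25793 = 18384. x_0 is neither 1 nor 25792, so continue squaring. x_1 = 18384^2 mod 25793 = 5777. x_2 = 5777^2 mod 25793 = 23380. x_3 = 23380^2 mod 25793 = 19144. x_4 = 19144^2 mod 25793 = 25792. x_4 ≡ −1, so 11 is not a witness.
Base 9352: x_0 = 9352^403 mod 25793 = 5421. x_0 is neither 1 nor 25792, so continue squaring. x_1 = 5421^2 mod 25793 = 9014. x_2 = 9014^2 mod 25793 = 4246. x_3 = 4246^2 mod 25793 = 25002. x_4 = 25002^2 mod 25793 = 6649. x_5 = 6649^2 mod 25793 = 25792. x_5 ≡ −1, so 9352 is not a witness.
Base 14992: x_0 = 14992^403 mod 25793 = 18510. x_0 is neither 1 nor 25792, so continue squaring. x_1 = 18510^2 mod 25793 = 11681. x_2 = 11681^2 mod 25793 = 791. x_3 = 791^2 mod 25793 = 6649. x_4 = 6649^2 mod 25793 = 25792. x_4 ≡ −1, so 14992 is not a witness.
No listed base is a witness for 25793.

none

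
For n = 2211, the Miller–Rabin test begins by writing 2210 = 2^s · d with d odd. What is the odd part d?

1105

Halving: 2210 → 1105; 1105 is odd.
So 2210 = 2^1 · 1105.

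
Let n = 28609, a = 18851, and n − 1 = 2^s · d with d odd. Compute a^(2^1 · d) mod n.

3640

n − 1 = 28608 = 2^6 · 447, so s = 6 and d = 447.
Repeated squaring mod 28609: 18851^1 ≡ 18851, 18851^2 ≡ 7812, 18851^4 ≡ 4347, 18851^8 ≡ 14469, 18851^16 ≡ 19908, 18851^32 ≡ 7987, 18851^64 ≡ 22708, 18851^128 ≡ 4648, 18851^256 ≡ 4109.
447 = 256 + 128 + 32 + 16 + 8 + 4 + 2 + 1, so 18851^447 ≡ 4109·4648·7987·19908·14469·4347·7812·18851 ≡ 28098 (mod 28609).
x_0 = 28098.
x_1 = 28098^2 mod 28609 = 3640.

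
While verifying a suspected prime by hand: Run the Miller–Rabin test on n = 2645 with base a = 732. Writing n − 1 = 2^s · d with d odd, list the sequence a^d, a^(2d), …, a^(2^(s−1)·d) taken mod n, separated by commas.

n − 1 = 2644 = 2^2 · 661, so s = 2 and d = 661.
x_0 = 732^661 mod 2645 = 1192.
x_1 = 1192^2 mod 2645 = 499.

1192, 499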